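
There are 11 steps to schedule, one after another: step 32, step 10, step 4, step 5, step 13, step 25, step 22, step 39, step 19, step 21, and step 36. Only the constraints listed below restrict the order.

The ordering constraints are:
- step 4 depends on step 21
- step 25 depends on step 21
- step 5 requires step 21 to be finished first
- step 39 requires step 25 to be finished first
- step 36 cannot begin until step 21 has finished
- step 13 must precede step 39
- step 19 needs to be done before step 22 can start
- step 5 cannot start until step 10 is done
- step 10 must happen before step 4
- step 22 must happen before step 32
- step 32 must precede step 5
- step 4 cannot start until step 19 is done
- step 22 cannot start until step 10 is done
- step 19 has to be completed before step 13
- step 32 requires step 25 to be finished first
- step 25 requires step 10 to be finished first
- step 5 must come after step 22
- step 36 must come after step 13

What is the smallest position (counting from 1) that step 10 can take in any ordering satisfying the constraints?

Nothing is required before step 10; it can be the very first step.

1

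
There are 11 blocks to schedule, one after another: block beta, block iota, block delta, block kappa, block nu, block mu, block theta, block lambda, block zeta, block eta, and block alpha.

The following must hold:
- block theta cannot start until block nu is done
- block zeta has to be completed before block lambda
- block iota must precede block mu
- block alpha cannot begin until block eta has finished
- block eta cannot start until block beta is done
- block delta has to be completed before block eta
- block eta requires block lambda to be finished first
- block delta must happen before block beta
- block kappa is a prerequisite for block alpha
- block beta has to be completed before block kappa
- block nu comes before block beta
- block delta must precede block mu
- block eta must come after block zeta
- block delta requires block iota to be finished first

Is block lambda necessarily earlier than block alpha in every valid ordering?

Yes

Following the dependencies: block lambda → block eta → block alpha.
So block lambda must precede block alpha in any valid ordering.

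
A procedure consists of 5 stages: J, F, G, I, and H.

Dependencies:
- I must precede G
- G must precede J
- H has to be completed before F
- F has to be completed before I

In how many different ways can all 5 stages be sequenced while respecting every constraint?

Only H has no prerequisites, so it must go first.
Every stage is then forced in turn, so only 1 complete ordering is consistent with the constraints.

1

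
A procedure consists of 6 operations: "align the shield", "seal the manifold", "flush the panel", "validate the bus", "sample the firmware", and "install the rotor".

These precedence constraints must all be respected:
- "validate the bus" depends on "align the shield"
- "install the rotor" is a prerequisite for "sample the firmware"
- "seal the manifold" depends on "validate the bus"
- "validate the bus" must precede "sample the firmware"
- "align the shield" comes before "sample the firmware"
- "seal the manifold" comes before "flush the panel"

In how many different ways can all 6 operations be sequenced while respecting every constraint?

12

The operations with no prerequisites are "align the shield", "install the rotor"; any of them can be placed first.
Systematically extending each partial ordering one operation at a time and counting, there are 12 complete orderings.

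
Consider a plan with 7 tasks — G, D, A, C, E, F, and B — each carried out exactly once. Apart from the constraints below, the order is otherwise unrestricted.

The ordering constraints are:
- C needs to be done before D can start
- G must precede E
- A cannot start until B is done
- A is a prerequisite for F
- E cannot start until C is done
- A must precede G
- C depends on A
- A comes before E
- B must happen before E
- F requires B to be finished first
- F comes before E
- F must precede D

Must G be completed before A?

No

The constraints actually force A before G (via A → G), not the other way around.
So G never precedes A.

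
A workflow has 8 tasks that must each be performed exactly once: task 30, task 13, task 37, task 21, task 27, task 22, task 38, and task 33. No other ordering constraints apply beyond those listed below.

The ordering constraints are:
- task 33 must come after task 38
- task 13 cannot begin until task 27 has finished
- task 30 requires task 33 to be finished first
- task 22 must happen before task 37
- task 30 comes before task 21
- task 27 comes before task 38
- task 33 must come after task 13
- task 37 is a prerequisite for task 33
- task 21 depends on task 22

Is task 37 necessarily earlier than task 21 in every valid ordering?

Chaining the stated constraints: task 37 → task 33 → task 30 → task 21.
That forces task 37 before task 21 in every valid schedule.

Yes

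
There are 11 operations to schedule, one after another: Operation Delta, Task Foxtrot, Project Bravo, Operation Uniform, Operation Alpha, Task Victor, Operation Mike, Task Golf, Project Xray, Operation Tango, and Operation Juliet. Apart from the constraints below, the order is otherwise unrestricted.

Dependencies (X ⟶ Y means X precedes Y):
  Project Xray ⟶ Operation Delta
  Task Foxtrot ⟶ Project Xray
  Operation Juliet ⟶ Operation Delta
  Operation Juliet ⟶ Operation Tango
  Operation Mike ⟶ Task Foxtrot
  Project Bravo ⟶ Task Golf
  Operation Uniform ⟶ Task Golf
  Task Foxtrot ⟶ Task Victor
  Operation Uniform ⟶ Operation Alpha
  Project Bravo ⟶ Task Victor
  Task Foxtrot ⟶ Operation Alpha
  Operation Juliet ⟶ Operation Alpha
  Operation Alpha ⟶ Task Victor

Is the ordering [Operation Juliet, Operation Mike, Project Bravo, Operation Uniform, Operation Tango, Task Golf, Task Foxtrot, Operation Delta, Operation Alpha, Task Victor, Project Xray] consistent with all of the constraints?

Here Project Xray comes after Operation Delta.
But one of the constraints requires Project Xray before Operation Delta, so this ordering violates it.

No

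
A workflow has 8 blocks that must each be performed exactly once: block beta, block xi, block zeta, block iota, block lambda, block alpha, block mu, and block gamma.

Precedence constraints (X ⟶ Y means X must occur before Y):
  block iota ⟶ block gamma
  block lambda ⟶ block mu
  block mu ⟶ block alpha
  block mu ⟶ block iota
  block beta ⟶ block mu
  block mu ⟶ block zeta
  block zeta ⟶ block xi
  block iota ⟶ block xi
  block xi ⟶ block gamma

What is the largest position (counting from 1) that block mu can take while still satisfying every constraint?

The blocks that are forced after block mu, directly or by a chain of constraints, are block xi, block zeta, block iota, block alpha, block gamma. That's 5 blocks.
With 5 mandatory successors out of 8 blocks total, the latest slot for block mu is 8−5 = 3, and it's reachable by doing all non-successors before block mu.

3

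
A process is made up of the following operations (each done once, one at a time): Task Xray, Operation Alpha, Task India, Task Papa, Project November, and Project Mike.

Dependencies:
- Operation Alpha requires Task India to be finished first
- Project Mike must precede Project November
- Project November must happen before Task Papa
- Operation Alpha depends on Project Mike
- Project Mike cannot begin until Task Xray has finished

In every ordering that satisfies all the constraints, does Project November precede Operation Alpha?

No

No chain of constraints connects Project November to Operation Alpha in either direction.
A valid ordering placing Operation Alpha before Project November exists, so the answer is no.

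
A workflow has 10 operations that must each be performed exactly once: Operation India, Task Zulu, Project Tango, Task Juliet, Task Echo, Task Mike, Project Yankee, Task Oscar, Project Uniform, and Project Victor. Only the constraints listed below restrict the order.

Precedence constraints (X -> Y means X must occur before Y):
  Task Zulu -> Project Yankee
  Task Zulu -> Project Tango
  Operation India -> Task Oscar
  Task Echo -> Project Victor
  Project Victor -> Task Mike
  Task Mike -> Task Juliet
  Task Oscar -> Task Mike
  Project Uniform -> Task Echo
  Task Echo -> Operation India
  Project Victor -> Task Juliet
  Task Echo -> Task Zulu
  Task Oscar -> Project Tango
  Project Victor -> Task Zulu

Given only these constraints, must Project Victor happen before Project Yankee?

Yes

Chaining the stated constraints: Project Victor → Task Zulu → Project Yankee.
So Project Victor must precede Project Yankee in any valid ordering.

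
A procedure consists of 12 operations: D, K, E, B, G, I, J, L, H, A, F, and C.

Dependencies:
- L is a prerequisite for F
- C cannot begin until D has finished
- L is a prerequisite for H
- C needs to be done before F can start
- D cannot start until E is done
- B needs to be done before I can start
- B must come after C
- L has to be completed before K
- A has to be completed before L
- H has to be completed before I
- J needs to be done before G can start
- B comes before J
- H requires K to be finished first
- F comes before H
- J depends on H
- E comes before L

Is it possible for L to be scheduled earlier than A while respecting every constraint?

No

There is a dependency chain A → L, so L always comes after A.
Hence L can never be scheduled before A.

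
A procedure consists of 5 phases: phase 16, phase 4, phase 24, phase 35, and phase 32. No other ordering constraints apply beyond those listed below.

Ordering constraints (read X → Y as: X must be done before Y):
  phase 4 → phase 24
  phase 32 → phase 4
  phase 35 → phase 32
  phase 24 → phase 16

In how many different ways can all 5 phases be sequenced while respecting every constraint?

Only phase 35 has no prerequisites, so it must go first.
Continuing from there, at each step only one phase has all its prerequisites placed, so the ordering is fully determined — there is exactly 1.

1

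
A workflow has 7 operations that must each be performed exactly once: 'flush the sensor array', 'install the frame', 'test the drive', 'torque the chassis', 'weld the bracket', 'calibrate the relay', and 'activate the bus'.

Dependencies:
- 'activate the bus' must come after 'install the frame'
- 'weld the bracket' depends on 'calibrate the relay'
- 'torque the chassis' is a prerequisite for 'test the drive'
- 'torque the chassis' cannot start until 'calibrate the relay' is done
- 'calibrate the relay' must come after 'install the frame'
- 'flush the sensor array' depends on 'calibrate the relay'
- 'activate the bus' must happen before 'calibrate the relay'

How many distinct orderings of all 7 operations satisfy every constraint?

Only 'install the frame' has no prerequisites, so it must go first.
Counting all ways to extend the partial order to a total order gives 12.

12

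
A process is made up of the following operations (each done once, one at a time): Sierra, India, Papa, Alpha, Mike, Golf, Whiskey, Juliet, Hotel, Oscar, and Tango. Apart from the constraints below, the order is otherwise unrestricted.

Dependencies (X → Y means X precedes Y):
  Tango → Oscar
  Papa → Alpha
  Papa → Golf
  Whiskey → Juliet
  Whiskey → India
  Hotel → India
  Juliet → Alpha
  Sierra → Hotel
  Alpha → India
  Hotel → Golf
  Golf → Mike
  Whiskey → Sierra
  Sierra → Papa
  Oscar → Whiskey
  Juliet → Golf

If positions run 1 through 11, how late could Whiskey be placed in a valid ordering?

3

Following every chain forward from Whiskey, the operations that must come later are Sierra, India, Papa, Alpha, Mike, Golf, Juliet, Hotel — 8 of them.
So at least 8 operations follow Whiskey, putting Whiskey no later than position 3. That position is achievable by scheduling everything else first.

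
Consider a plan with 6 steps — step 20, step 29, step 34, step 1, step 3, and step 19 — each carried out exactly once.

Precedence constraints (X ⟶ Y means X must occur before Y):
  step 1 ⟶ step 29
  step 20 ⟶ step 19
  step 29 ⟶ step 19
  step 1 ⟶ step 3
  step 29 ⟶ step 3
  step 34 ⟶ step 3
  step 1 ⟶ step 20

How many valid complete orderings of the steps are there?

21

2 steps have no prerequisites (step 34, step 1), so any of them could come first.
Enumerating by repeatedly choosing an available step (one whose prerequisites are all placed) gives 21 distinct complete orderings.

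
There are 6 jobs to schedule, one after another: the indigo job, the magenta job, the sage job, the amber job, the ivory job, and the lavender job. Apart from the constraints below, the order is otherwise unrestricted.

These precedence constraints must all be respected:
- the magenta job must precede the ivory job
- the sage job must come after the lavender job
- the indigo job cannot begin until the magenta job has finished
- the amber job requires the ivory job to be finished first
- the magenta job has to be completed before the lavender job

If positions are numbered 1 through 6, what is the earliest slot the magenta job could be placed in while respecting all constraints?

No constraint forces any other job before the magenta job, so it can be placed first.

1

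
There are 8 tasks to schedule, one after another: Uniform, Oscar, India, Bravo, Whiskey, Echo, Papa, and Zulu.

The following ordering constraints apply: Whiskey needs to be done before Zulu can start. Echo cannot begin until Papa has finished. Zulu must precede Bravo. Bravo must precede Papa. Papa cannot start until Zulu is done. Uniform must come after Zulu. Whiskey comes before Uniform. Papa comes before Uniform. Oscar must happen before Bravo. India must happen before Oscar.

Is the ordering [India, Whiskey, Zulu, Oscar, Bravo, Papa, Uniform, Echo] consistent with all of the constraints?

Every stated constraint is respected: Whiskey sits at position 2, ahead of Uniform at position 7, and each of the other listed pairs likewise has the predecessor earlier in the sequence.

Yes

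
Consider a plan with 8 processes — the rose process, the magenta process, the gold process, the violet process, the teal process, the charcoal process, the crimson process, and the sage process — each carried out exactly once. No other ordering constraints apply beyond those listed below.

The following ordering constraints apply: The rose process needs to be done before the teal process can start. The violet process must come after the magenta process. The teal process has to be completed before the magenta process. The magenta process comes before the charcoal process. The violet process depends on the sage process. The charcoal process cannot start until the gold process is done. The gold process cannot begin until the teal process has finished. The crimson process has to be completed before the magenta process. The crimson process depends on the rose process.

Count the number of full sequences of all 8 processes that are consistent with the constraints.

75

2 processes have no prerequisites (the rose process, the sage process), so any of them could come first.
Counting all ways to extend the partial order to a total order gives 75.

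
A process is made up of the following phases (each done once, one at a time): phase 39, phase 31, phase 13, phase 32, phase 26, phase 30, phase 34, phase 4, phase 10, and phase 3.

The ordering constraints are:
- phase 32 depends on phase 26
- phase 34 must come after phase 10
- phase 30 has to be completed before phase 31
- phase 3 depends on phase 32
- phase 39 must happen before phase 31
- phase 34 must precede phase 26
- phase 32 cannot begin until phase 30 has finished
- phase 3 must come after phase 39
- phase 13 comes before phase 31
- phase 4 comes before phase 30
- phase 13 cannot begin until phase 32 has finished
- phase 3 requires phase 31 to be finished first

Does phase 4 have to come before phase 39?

No chain of constraints connects phase 4 to phase 39 in either direction.
A valid ordering placing phase 39 before phase 4 exists, so the answer is no.

No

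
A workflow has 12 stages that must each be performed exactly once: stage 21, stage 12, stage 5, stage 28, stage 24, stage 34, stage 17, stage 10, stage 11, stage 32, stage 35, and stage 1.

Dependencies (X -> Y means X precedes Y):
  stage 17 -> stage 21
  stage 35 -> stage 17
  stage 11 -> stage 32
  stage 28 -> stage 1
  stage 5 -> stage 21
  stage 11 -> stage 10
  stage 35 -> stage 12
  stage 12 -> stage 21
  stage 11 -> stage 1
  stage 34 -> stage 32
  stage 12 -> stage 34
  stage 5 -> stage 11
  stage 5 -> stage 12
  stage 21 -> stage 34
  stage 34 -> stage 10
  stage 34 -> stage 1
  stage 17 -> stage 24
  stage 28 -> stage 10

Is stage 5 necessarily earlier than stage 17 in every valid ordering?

No

Stage 5 and stage 17 are not related by any chain of constraints.
There exist valid orderings with stage 17 before stage 5, so stage 5 is not required to come first.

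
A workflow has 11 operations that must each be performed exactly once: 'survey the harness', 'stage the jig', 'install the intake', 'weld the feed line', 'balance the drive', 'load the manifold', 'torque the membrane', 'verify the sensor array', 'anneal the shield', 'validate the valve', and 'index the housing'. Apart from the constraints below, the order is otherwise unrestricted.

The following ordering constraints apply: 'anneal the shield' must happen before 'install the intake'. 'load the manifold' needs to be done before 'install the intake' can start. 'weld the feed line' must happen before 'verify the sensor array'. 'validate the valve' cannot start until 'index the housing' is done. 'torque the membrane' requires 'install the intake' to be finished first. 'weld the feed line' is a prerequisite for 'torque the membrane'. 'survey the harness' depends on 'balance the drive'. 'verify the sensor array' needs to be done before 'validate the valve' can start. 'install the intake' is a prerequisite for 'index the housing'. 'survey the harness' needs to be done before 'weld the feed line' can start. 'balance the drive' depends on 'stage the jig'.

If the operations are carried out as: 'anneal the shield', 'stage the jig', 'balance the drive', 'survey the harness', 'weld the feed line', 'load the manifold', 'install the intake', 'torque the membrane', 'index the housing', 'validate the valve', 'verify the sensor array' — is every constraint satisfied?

Here 'verify the sensor array' comes after 'validate the valve'.
That contradicts the constraint that 'verify the sensor array' must precede 'validate the valve'.

No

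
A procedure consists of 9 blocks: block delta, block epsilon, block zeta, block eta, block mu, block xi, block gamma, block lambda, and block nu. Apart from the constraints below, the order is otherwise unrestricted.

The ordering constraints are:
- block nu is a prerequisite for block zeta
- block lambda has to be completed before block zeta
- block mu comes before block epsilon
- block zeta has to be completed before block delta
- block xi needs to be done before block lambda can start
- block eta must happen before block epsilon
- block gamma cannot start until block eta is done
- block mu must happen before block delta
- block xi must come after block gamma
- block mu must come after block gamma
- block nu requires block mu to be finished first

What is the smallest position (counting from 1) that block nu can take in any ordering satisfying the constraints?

The blocks that are forced before block nu, directly or transitively, are block eta, block mu, block gamma. That's 3 blocks.
With 3 mandatory predecessors, the earliest block nu can sit is position 3+1 = 4, and placing just those 3 first achieves it.

4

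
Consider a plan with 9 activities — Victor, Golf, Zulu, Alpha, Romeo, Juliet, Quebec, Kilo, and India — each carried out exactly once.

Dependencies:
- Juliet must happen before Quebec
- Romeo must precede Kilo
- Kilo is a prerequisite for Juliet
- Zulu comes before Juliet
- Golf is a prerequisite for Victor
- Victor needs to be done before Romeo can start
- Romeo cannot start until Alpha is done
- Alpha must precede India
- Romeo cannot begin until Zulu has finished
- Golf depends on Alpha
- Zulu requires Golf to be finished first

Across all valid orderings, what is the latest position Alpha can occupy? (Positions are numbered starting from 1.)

1

Following every chain forward from Alpha, the activities that must come later are Victor, Golf, Zulu, Romeo, Juliet, Quebec, Kilo, India — 8 of them.
With 8 mandatory successors out of 9 activities total, the latest slot for Alpha is 9−8 = 1, and it's reachable by doing all non-successors before Alpha.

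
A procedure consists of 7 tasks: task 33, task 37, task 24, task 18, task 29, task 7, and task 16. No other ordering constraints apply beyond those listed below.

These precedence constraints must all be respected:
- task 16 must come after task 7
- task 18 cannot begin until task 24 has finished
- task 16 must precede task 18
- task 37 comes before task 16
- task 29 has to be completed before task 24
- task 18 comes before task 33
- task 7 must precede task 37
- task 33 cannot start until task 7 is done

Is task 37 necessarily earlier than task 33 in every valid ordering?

Chaining the stated constraints: task 37 → task 16 → task 18 → task 33.
So task 37 must precede task 33 in any valid ordering.

Yes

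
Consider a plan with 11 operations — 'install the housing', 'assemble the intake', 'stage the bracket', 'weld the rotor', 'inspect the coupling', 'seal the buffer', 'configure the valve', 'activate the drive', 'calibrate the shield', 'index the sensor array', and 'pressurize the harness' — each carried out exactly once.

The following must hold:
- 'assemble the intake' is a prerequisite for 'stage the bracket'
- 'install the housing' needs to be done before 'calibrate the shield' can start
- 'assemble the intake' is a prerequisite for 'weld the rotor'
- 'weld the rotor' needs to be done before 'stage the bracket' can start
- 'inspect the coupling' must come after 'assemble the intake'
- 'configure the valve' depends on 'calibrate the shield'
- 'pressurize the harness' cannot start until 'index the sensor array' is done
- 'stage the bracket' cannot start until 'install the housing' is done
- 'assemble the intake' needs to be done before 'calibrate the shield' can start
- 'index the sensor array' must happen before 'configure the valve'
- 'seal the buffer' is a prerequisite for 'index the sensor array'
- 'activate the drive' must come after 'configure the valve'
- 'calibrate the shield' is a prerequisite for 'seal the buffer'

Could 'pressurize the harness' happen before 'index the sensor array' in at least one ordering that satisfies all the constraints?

Following 'index the sensor array' → 'pressurize the harness', 'index the sensor array' must precede 'pressurize the harness' in every valid ordering.
Hence 'pressurize the harness' can never be scheduled before 'index the sensor array'.

No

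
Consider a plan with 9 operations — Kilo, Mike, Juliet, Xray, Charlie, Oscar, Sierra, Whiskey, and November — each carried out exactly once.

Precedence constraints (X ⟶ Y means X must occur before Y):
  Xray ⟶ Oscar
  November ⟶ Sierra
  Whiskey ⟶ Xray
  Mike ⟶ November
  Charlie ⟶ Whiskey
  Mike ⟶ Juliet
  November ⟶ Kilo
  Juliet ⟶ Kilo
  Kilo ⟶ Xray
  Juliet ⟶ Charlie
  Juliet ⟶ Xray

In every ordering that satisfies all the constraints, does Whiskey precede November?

No chain of constraints connects Whiskey to November in either direction.
So Whiskey can come before November or after — it is not forced.

No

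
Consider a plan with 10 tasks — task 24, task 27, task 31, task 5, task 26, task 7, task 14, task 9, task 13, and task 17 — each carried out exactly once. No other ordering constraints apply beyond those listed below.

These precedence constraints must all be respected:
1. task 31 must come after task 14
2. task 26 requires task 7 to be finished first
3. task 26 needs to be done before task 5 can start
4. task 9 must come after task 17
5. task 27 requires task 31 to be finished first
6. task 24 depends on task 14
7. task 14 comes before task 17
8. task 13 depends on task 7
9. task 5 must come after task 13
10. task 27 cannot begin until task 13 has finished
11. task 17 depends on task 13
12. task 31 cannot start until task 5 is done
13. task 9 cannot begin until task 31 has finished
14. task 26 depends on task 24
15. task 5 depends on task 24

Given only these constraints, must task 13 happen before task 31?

Yes

There is a constraint chain task 13 → task 5 → task 31.
Hence task 13 necessarily comes before task 31.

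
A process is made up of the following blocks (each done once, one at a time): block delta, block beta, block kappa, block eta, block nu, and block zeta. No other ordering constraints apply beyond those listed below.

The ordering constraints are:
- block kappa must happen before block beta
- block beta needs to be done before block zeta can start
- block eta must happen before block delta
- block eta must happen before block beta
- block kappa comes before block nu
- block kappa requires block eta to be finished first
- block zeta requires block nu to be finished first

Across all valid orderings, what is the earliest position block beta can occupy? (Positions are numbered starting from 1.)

Every block that must precede block beta has to come before it. Tracing all chains that end at block beta, those blocks are: block kappa, block eta — 2 in total.
So at minimum 2 blocks come before block beta, putting block beta no earlier than position 3. That position is achievable by scheduling exactly those predecessors first.

3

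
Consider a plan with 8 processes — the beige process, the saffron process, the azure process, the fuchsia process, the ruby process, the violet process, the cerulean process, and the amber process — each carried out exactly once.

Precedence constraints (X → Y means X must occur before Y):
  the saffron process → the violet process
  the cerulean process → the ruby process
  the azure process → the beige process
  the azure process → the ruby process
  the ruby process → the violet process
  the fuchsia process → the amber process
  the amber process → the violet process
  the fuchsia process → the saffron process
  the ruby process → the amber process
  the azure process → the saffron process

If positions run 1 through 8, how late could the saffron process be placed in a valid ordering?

The only process forced after the saffron process (directly or by a chain) is the violet process.
With 1 mandatory successor out of 8 processes total, the latest slot for the saffron process is 8−1 = 7, and it's reachable by doing all non-successors before the saffron process.

7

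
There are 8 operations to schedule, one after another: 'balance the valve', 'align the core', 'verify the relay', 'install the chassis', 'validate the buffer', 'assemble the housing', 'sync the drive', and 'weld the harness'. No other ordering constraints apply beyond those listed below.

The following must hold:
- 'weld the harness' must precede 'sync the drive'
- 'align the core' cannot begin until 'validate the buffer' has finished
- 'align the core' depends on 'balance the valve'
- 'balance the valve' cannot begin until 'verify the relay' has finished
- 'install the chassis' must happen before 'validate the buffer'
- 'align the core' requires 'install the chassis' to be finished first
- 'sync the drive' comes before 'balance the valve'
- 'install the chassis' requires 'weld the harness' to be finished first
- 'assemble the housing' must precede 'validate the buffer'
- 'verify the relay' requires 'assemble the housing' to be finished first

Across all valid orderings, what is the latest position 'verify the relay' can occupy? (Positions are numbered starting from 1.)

6

Following every chain forward from 'verify the relay', the operations that must come later are 'balance the valve', 'align the core' — 2 of them.
With 2 mandatory successors out of 8 operations total, the latest slot for 'verify the relay' is 8−2 = 6, and it's reachable by doing all non-successors before 'verify the relay'.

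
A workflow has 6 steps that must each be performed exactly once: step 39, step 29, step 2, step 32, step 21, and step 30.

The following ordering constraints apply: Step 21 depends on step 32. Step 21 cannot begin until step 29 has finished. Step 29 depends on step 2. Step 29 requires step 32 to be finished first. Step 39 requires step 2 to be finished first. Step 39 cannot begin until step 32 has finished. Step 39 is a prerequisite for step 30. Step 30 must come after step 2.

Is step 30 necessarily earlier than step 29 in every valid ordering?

No chain of constraints connects step 30 to step 29 in either direction.
A valid ordering placing step 29 before step 30 exists, so the answer is no.

No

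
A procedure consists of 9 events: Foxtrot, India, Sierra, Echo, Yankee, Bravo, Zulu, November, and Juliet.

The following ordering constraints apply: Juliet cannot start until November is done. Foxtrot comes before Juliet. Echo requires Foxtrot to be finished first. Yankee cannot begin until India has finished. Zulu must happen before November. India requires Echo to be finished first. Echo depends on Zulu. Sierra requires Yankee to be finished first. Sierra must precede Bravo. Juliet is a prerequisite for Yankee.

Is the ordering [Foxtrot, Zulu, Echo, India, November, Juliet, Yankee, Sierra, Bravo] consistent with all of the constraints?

Every stated constraint is respected: Foxtrot sits at position 1, ahead of Juliet at position 6, and each of the other listed pairs likewise has the predecessor earlier in the sequence.

Yes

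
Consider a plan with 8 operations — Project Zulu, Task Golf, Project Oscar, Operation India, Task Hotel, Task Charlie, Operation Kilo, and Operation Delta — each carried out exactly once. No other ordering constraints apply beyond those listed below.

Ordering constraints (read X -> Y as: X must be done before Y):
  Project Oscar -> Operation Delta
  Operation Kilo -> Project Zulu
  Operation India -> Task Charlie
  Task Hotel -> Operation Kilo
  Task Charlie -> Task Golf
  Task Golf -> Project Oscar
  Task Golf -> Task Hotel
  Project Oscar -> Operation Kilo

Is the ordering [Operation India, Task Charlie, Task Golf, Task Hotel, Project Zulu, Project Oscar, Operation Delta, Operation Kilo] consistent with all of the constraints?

No

Here Operation Kilo comes after Project Zulu.
That contradicts the constraint that Operation Kilo must precede Project Zulu.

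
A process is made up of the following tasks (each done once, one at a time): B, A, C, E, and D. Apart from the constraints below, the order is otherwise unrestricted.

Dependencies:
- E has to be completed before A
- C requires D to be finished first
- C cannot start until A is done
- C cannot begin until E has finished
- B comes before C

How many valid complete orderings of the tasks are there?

The tasks with no prerequisites are B, E, D; any of them can be placed first.
Enumerating by repeatedly choosing an available task (one whose prerequisites are all placed) gives 12 distinct complete orderings.

12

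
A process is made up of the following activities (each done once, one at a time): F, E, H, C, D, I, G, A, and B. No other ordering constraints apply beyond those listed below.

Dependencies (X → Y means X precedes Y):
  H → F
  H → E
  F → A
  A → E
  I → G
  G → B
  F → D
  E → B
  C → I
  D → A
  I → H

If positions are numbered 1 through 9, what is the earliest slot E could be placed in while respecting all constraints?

Working backwards through the constraints from E, its full set of required predecessors is F, H, C, D, I, A — 6 of them.
So at minimum 6 activities come before E, putting E no earlier than position 7. That position is achievable by scheduling exactly those predecessors first.

7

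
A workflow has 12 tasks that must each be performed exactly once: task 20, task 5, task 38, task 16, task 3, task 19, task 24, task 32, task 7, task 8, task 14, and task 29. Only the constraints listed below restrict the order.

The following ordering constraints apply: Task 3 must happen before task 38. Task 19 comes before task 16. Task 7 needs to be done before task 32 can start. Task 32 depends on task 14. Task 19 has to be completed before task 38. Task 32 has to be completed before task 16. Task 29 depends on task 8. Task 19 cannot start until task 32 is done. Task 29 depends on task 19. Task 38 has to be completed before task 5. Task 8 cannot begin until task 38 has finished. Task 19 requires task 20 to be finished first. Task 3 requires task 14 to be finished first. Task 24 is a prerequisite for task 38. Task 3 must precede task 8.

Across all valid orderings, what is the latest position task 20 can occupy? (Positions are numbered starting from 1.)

6

Following every chain forward from task 20, the tasks that must come later are task 5, task 38, task 16, task 19, task 8, task 29 — 6 of them.
With 6 mandatory successors out of 12 tasks total, the latest slot for task 20 is 12−6 = 6, and it's reachable by doing all non-successors before task 20.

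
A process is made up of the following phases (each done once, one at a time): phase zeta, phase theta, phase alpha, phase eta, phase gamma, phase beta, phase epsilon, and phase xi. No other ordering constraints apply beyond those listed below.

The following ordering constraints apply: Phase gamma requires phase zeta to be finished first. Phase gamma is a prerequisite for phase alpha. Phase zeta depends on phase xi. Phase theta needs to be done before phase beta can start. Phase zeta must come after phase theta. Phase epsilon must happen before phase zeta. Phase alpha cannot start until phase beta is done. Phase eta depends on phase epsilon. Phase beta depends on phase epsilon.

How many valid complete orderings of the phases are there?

3 phases have no prerequisites (phase theta, phase epsilon, phase xi), so any of them could come first.
Enumerating by repeatedly choosing an available phase (one whose prerequisites are all placed) gives 121 distinct complete orderings.

121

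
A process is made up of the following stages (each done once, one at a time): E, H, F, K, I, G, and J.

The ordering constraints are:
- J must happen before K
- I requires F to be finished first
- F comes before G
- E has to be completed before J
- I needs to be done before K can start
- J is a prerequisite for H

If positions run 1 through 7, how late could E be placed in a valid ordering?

Every stage that must follow E has to come after it. Tracing all chains starting from E, those stages are: H, K, J — 3 in total.
With 3 mandatory successors out of 7 stages total, the latest slot for E is 7−3 = 4, and it's reachable by doing all non-successors before E.

4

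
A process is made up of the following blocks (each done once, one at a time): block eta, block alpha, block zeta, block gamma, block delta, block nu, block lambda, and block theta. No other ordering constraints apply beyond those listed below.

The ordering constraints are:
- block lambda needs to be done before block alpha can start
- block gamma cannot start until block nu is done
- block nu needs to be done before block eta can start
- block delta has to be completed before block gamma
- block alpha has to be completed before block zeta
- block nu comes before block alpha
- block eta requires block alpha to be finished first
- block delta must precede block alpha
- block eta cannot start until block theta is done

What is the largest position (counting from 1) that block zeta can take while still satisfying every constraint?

No constraint forces any block after block zeta, so it can be placed last, in position 8.

8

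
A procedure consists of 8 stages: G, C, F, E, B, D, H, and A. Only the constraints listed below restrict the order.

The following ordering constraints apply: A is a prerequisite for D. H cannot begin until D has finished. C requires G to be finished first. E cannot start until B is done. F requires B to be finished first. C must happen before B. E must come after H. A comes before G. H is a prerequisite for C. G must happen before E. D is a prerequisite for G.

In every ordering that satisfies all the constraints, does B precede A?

No

There is a chain A → G → C → B, which puts A before B.
So B does not have to come before A — it cannot.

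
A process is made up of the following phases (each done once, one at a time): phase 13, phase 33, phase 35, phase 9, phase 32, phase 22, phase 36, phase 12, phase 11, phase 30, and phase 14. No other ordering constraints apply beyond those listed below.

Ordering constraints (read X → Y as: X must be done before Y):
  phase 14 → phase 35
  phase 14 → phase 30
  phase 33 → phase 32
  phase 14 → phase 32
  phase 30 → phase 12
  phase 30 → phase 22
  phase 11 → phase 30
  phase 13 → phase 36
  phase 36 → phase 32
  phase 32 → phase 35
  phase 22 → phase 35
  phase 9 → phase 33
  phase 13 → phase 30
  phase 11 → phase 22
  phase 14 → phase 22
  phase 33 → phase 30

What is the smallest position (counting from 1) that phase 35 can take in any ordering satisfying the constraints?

Every phase that must precede phase 35 has to come before it. Tracing all chains that end at phase 35, those phases are: phase 13, phase 33, phase 9, phase 32, phase 22, phase 36, phase 11, phase 30, phase 14 — 9 in total.
With 9 mandatory predecessors, the earliest phase 35 can sit is position 9+1 = 10, and placing just those 9 first achieves it.

10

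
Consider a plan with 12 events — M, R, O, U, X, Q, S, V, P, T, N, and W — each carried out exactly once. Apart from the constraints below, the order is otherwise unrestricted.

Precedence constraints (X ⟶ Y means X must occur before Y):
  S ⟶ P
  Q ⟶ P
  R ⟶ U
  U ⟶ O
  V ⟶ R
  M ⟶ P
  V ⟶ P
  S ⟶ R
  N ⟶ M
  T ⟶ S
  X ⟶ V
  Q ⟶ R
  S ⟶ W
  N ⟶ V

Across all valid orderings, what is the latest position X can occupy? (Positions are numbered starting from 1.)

7

Every event that must follow X has to come after it. Tracing all chains starting from X, those events are: R, O, U, V, P — 5 in total.
With 5 mandatory successors out of 12 events total, the latest slot for X is 12−5 = 7, and it's reachable by doing all non-successors before X.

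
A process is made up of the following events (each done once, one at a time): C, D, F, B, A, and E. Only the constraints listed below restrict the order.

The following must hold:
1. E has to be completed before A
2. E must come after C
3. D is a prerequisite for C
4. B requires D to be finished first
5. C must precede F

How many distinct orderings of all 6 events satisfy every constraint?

Only D has no prerequisites, so it must go first.
Systematically extending each partial ordering one event at a time and counting, there are 15 complete orderings.

15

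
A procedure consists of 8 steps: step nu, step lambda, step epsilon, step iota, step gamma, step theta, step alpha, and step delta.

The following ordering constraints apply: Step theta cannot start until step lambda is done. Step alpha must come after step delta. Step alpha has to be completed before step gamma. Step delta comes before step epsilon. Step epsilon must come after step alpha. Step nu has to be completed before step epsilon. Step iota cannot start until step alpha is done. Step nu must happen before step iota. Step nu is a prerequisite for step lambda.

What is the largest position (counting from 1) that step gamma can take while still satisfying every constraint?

8

No constraint forces any step after step gamma, so it can be placed last, in position 8.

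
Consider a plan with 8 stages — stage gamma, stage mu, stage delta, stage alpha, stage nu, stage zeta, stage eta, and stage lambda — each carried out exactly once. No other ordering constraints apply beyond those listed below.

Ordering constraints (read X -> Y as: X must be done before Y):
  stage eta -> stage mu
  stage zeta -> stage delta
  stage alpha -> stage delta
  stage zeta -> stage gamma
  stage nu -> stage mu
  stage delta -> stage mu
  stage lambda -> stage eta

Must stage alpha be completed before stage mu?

Yes

There is a constraint chain stage alpha → stage delta → stage mu.
Hence stage alpha necessarily comes before stage mu.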